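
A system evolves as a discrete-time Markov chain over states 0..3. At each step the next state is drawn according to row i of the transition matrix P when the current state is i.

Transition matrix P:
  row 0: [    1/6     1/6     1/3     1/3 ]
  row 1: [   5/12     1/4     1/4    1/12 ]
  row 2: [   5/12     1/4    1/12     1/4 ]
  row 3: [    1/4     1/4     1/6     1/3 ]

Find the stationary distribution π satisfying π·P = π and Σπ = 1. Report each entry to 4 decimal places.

Balance equations π_j = Σ_i π_i·P[i][j]:
  π_0 = 1/6·π_0 + 5/12·π_1 + 5/12·π_2 + 1/4·π_3
  π_1 = 1/6·π_0 + 1/4·π_1 + 1/4·π_2 + 1/4·π_3
  π_2 = 1/3·π_0 + 1/4·π_1 + 1/12·π_2 + 1/6·π_3
  normalize: π_0 + π_1 + π_2 + π_3 = 1
Solving the linear system gives exactly π = [75/251, 113/502, 109/502, 65/251].

π = [0.2988, 0.2251, 0.2171, 0.2590]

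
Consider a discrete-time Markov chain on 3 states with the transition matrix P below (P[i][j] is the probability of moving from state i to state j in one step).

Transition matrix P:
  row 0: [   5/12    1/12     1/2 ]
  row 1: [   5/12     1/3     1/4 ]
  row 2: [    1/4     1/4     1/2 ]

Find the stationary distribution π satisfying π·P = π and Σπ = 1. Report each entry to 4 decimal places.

Balance equations π_j = Σ_i π_i·P[i][j]:
  π_0 = 5/12·π_0 + 5/12·π_1 + 1/4·π_2
  π_1 = 1/12·π_0 + 1/3·π_1 + 1/4·π_2
  normalize: π_0 + π_1 + π_2 = 1
Solving the linear system gives exactly π = [13/38, 4/19, 17/38].

π = [0.3421, 0.2105, 0.4474]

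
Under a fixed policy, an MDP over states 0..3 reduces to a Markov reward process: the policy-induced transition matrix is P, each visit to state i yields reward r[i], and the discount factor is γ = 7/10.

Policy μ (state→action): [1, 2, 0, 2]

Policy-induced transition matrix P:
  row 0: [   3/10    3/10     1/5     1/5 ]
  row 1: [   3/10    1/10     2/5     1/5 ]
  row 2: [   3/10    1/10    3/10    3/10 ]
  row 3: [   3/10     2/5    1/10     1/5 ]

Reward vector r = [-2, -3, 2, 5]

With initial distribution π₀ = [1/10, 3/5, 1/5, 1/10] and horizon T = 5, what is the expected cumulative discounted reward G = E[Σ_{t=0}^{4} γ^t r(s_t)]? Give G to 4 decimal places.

t=0: π = [0.1000, 0.6000, 0.2000, 0.1000], E[r] = -1.1000, γ^t·E[r] = -1.100000, running G = -1.100000
t=1: π = [0.3000, 0.1500, 0.3300, 0.2200], E[r] = 0.7100, γ^t·E[r] = 0.497000, running G = -0.603000
t=2: π = [0.3000, 0.2260, 0.2410, 0.2330], E[r] = 0.3690, γ^t·E[r] = 0.180810, running G = -0.422190
t=3: π = [0.3000, 0.2299, 0.2460, 0.2241], E[r] = 0.3228, γ^t·E[r] = 0.110720, running G = -0.311470
t=4: π = [0.3000, 0.2272, 0.2482, 0.2246], E[r] = 0.3377, γ^t·E[r] = 0.081070, running G = -0.230400

G = -0.2304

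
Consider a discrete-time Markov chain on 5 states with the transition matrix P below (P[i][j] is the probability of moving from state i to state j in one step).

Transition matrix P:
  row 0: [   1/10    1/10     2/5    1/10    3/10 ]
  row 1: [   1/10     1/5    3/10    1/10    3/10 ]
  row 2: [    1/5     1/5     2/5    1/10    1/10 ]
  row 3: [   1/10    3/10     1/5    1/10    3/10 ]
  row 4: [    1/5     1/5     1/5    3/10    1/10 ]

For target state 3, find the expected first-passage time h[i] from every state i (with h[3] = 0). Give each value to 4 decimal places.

h = [7.2192, 7.1918, 7.4658, 0.0000, 5.9726]

First-step conditioning: h[3] = 0; for i ≠ 3, h[i] = 1 + Σ_k P[i][k]·h[k].
  h[0] = 1 + 1/10·h[0] + 1/10·h[1] + 2/5·h[2] + 3/10·h[4]
  h[1] = 1 + 1/10·h[0] + 1/5·h[1] + 3/10·h[2] + 3/10·h[4]
  h[2] = 1 + 1/5·h[0] + 1/5·h[1] + 2/5·h[2] + 1/10·h[4]
  h[4] = 1 + 1/5·h[0] + 1/5·h[1] + 1/5·h[2] + 1/10·h[4]
Solving the 4×4 linear system over states ≠ 3 gives exactly h = [527/73, 525/73, 545/73, 0, 436/73] (h[3] = 0 is the target).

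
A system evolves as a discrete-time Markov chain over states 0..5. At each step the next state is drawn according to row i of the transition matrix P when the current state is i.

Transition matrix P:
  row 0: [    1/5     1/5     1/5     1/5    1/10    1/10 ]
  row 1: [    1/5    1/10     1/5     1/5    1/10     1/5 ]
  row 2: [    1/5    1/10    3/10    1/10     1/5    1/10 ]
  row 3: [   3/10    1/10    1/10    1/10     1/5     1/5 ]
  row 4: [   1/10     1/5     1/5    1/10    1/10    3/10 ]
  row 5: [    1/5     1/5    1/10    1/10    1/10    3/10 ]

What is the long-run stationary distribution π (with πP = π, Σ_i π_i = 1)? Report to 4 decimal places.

Balance equations π_j = Σ_i π_i·P[i][j]:
  π_0 = 1/5·π_0 + 1/5·π_1 + 1/5·π_2 + 3/10·π_3 + 1/10·π_4 + 1/5·π_5
  π_1 = 1/5·π_0 + 1/10·π_1 + 1/10·π_2 + 1/10·π_3 + 1/5·π_4 + 1/5·π_5
  π_2 = 1/5·π_0 + 1/5·π_1 + 3/10·π_2 + 1/10·π_3 + 1/5·π_4 + 1/10·π_5
  π_3 = 1/5·π_0 + 1/5·π_1 + 1/10·π_2 + 1/10·π_3 + 1/10·π_4 + 1/10·π_5
  π_4 = 1/10·π_0 + 1/10·π_1 + 1/5·π_2 + 1/5·π_3 + 1/10·π_4 + 1/10·π_5
  normalize: π_0 + π_1 + π_2 + π_3 + π_4 + π_5 = 1
Solving the linear system gives exactly π = [5878/29343, 1493/9781, 5447/29343, 3970/29343, 1292/9781, 5693/29343].

π = [0.2003, 0.1526, 0.1856, 0.1353, 0.1321, 0.1940]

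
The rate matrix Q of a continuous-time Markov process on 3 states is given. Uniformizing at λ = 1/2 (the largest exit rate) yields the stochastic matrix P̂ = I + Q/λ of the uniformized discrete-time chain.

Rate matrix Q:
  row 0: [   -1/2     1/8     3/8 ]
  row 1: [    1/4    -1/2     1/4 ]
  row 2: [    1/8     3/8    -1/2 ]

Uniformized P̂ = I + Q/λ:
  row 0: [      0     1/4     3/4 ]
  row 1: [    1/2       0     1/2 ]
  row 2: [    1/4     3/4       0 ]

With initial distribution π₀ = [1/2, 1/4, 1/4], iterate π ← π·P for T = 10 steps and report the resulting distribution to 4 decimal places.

t=0: π = [0.5000, 0.2500, 0.2500]
t=1: π = [0.1875, 0.3125, 0.5000]
t=2: π = [0.2813, 0.4219, 0.2969]
t=3: π = [0.2852, 0.2930, 0.4219]
t=4: π = [0.2520, 0.3877, 0.3604]
t=5: π = [0.2839, 0.3333, 0.3828]
t=6: π = [0.2623, 0.3581, 0.3796]
t=7: π = [0.2739, 0.3503, 0.3758]
t=8: π = [0.2691, 0.3503, 0.3806]
t=9: π = [0.2703, 0.3527, 0.3770]
t=10: π = [0.2706, 0.3503, 0.3791]

π = [0.2706, 0.3503, 0.3791]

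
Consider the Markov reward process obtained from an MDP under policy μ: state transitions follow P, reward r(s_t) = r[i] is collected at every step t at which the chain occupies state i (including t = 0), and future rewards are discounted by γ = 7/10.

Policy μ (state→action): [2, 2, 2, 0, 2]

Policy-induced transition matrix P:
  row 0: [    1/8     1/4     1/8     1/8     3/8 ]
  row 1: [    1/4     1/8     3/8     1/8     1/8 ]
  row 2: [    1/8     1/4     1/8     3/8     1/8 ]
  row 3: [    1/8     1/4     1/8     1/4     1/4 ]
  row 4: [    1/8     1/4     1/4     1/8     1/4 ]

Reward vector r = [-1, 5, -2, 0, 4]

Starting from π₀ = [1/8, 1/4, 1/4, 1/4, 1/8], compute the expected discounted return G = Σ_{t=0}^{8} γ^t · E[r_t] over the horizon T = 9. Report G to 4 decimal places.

G = 4.1777

t=0: π = [0.1250, 0.2500, 0.2500, 0.2500, 0.1250], E[r] = 1.1250, γ^t·E[r] = 1.125000, running G = 1.125000
t=1: π = [0.1563, 0.2188, 0.2031, 0.2188, 0.2031], E[r] = 1.3438, γ^t·E[r] = 0.940625, running G = 2.065625
t=2: π = [0.1523, 0.2227, 0.2051, 0.2031, 0.2168], E[r] = 1.4180, γ^t·E[r] = 0.694805, running G = 2.760430
t=3: π = [0.1528, 0.2222, 0.2078, 0.2017, 0.2156], E[r] = 1.4048, γ^t·E[r] = 0.481841, running G = 3.242271
t=4: π = [0.1528, 0.2222, 0.2075, 0.2021, 0.2154], E[r] = 1.4048, γ^t·E[r] = 0.337304, running G = 3.579575
t=5: π = [0.1528, 0.2222, 0.2075, 0.2021, 0.2154], E[r] = 1.4049, γ^t·E[r] = 0.236121, running G = 3.815696
t=6: π = [0.1528, 0.2222, 0.2075, 0.2021, 0.2154], E[r] = 1.4049, γ^t·E[r] = 0.165287, running G = 3.980983
t=7: π = [0.1528, 0.2222, 0.2075, 0.2021, 0.2154], E[r] = 1.4049, γ^t·E[r] = 0.115701, running G = 4.096684
t=8: π = [0.1528, 0.2222, 0.2075, 0.2021, 0.2154], E[r] = 1.4049, γ^t·E[r] = 0.080991, running G = 4.177674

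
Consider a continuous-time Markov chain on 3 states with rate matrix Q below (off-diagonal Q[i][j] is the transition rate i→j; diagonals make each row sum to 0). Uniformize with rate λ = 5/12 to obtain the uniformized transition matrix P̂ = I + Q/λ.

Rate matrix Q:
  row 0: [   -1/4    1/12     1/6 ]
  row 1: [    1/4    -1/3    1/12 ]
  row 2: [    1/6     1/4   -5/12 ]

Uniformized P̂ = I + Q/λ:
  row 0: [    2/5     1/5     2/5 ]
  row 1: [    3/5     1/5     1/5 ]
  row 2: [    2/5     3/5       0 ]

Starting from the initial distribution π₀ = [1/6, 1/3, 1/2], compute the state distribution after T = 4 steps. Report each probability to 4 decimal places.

t=0: π = [0.1667, 0.3333, 0.5000]
t=1: π = [0.4667, 0.4000, 0.1333]
t=2: π = [0.4800, 0.2533, 0.2667]
t=3: π = [0.4507, 0.3067, 0.2427]
t=4: π = [0.4613, 0.2971, 0.2416]

π = [0.4613, 0.2971, 0.2416]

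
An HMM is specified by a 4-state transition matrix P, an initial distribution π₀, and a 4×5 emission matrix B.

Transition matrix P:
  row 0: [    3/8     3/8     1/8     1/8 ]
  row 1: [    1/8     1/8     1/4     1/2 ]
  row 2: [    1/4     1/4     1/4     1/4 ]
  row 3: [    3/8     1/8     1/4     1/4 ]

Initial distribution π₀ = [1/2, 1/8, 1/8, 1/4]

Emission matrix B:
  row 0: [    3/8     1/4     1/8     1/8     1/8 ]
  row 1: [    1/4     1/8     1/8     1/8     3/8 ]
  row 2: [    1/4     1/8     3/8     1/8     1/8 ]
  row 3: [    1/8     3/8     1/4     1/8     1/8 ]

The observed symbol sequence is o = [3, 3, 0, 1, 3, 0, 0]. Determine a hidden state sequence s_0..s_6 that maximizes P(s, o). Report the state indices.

t=0: δ = [6.250e-02, 1.562e-02, 1.562e-02, 3.125e-02]  (obs o_0=3)
t=1: δ = [2.930e-03, 2.930e-03, 9.766e-04, 9.766e-04]  ψ = [0, 0, 0, 0]  (obs o_1=3)
t=2: δ = [4.120e-04, 2.747e-04, 1.831e-04, 1.831e-04]  ψ = [0, 0, 1, 1]  (obs o_2=0)
t=3: δ = [3.862e-05, 1.931e-05, 8.583e-06, 5.150e-05]  ψ = [0, 0, 1, 1]  (obs o_3=1)
t=4: δ = [2.414e-06, 1.810e-06, 1.609e-06, 1.609e-06]  ψ = [3, 0, 3, 3]  (obs o_4=3)
t=5: δ = [3.395e-07, 2.263e-07, 1.132e-07, 1.132e-07]  ψ = [0, 0, 1, 1]  (obs o_5=0)
t=6: δ = [4.774e-08, 3.183e-08, 1.414e-08, 1.414e-08]  ψ = [0, 0, 1, 1]  (obs o_6=0)
backtrack: best end state = 0; path = [0, 0, 1, 3, 0, 0, 0]

path = [0, 0, 1, 3, 0, 0, 0]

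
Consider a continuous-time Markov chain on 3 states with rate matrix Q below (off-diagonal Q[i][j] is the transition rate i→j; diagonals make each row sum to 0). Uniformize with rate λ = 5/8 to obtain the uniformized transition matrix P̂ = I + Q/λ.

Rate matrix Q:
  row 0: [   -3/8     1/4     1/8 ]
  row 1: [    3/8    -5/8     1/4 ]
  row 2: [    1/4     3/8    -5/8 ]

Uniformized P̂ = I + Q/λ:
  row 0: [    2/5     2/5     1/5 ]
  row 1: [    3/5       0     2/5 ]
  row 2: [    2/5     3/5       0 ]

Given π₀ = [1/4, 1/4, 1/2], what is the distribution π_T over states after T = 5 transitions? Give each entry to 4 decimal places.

π = [0.4608, 0.3239, 0.2153]

t=0: π = [0.2500, 0.2500, 0.5000]
t=1: π = [0.4500, 0.4000, 0.1500]
t=2: π = [0.4800, 0.2700, 0.2500]
t=3: π = [0.4540, 0.3420, 0.2040]
t=4: π = [0.4684, 0.3040, 0.2276]
t=5: π = [0.4608, 0.3239, 0.2153]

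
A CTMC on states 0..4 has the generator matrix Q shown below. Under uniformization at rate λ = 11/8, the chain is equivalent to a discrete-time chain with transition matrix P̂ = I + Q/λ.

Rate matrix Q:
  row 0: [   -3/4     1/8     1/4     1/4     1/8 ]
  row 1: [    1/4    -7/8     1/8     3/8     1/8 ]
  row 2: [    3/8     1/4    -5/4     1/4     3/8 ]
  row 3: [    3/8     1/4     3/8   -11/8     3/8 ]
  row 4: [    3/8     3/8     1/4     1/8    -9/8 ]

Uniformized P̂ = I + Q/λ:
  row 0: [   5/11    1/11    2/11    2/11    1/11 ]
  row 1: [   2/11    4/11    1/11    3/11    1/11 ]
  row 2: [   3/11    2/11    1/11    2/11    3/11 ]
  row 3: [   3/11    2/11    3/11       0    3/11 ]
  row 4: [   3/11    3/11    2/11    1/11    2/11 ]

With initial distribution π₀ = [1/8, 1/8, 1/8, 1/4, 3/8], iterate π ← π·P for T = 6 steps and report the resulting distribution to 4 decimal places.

t=0: π = [0.1250, 0.1250, 0.1250, 0.2500, 0.3750]
t=1: π = [0.2841, 0.2273, 0.1818, 0.1136, 0.1932]
t=2: π = [0.3037, 0.2149, 0.1550, 0.1643, 0.1622]
t=3: π = [0.3084, 0.2080, 0.1631, 0.1567, 0.1637]
t=4: π = [0.3099, 0.2065, 0.1623, 0.1573, 0.1639]
t=5: π = [0.3103, 0.2061, 0.1626, 0.1571, 0.1639]
t=6: π = [0.3104, 0.2060, 0.1626, 0.1571, 0.1639]

π = [0.3104, 0.2060, 0.1626, 0.1571, 0.1639]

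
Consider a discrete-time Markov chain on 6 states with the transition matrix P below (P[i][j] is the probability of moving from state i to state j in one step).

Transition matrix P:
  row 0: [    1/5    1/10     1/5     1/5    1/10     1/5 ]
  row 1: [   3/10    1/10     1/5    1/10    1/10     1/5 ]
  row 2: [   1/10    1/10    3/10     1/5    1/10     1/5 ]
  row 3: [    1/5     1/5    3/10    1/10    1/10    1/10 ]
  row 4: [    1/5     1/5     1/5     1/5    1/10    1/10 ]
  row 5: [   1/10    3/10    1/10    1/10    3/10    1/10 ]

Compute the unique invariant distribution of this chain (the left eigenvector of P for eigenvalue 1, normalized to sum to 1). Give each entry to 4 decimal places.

Balance equations π_j = Σ_i π_i·P[i][j]:
  π_0 = 1/5·π_0 + 3/10·π_1 + 1/10·π_2 + 1/5·π_3 + 1/5·π_4 + 1/10·π_5
  π_1 = 1/10·π_0 + 1/10·π_1 + 1/10·π_2 + 1/5·π_3 + 1/5·π_4 + 3/10·π_5
  π_2 = 1/5·π_0 + 1/5·π_1 + 3/10·π_2 + 3/10·π_3 + 1/5·π_4 + 1/10·π_5
  π_3 = 1/5·π_0 + 1/10·π_1 + 1/5·π_2 + 1/10·π_3 + 1/5·π_4 + 1/10·π_5
  π_4 = 1/10·π_0 + 1/10·π_1 + 1/10·π_2 + 1/10·π_3 + 1/10·π_4 + 3/10·π_5
  normalize: π_0 + π_1 + π_2 + π_3 + π_4 + π_5 = 1
Solving the linear system gives exactly π = [658/3693, 393/2462, 1639/7386, 377/2462, 323/2462, 192/1231].

π = [0.1782, 0.1596, 0.2219, 0.1531, 0.1312, 0.1560]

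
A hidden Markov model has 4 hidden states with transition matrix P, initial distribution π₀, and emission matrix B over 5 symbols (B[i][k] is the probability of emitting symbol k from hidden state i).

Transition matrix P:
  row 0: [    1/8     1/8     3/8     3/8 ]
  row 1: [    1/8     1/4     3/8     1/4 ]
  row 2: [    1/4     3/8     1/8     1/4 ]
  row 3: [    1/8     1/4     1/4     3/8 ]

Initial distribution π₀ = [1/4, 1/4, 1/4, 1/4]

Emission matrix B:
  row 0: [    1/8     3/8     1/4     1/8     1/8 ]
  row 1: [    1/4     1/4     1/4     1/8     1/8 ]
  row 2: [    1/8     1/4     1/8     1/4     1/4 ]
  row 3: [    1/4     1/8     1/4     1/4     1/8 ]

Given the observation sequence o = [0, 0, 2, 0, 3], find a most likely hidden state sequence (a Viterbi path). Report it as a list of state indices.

path = [3, 3, 3, 3, 3]

t=0: δ = [3.125e-02, 6.250e-02, 3.125e-02, 6.250e-02]  (obs o_0=0)
t=1: δ = [9.766e-04, 3.906e-03, 2.930e-03, 5.859e-03]  ψ = [1, 1, 1, 3]  (obs o_1=0)
t=2: δ = [1.831e-04, 3.662e-04, 1.831e-04, 5.493e-04]  ψ = [2, 3, 1, 3]  (obs o_2=2)
t=3: δ = [8.583e-06, 3.433e-05, 1.717e-05, 5.150e-05]  ψ = [3, 3, 1, 3]  (obs o_3=0)
t=4: δ = [8.047e-07, 1.609e-06, 3.219e-06, 4.828e-06]  ψ = [3, 3, 1, 3]  (obs o_4=3)
backtrack: best end state = 3; path = [3, 3, 3, 3, 3]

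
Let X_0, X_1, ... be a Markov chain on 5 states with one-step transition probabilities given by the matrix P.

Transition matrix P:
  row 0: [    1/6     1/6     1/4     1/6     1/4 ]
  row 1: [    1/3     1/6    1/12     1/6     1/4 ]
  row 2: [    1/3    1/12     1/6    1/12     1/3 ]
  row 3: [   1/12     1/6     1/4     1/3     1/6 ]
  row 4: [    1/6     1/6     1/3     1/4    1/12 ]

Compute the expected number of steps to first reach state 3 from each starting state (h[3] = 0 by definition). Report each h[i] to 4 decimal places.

h = [5.9860, 5.9134, 6.4216, 0.0000, 5.5896]

First-step conditioning: h[3] = 0; for i ≠ 3, h[i] = 1 + Σ_k P[i][k]·h[k].
  h[0] = 1 + 1/6·h[0] + 1/6·h[1] + 1/4·h[2] + 1/4·h[4]
  h[1] = 1 + 1/3·h[0] + 1/6·h[1] + 1/12·h[2] + 1/4·h[4]
  h[2] = 1 + 1/3·h[0] + 1/12·h[1] + 1/6·h[2] + 1/3·h[4]
  h[4] = 1 + 1/6·h[0] + 1/6·h[1] + 1/3·h[2] + 1/12·h[4]
Solving the 4×4 linear system over states ≠ 3 gives exactly h = [12864/2149, 12708/2149, 13800/2149, 0, 1716/307] (h[3] = 0 is the target).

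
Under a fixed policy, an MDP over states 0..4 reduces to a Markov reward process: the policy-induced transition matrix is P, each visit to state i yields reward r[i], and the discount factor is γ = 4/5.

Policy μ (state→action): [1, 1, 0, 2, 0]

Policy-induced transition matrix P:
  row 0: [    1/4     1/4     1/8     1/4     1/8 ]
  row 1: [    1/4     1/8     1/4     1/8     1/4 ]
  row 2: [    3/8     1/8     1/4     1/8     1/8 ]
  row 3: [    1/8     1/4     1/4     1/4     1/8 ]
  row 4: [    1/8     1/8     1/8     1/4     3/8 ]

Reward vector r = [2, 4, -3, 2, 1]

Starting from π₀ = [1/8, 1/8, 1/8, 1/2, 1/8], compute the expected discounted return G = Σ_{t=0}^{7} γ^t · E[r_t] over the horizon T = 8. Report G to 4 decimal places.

t=0: π = [0.1250, 0.1250, 0.1250, 0.5000, 0.1250], E[r] = 1.5000, γ^t·E[r] = 1.500000, running G = 1.500000
t=1: π = [0.1875, 0.2031, 0.2188, 0.2188, 0.1719], E[r] = 1.1406, γ^t·E[r] = 0.912500, running G = 2.412500
t=2: π = [0.2285, 0.1758, 0.2051, 0.1973, 0.1934], E[r] = 1.1328, γ^t·E[r] = 0.725000, running G = 3.137500
t=3: π = [0.2268, 0.1782, 0.1973, 0.2024, 0.1953], E[r] = 1.1748, γ^t·E[r] = 0.601500, running G = 3.739000
t=4: π = [0.2249, 0.1786, 0.1972, 0.2031, 0.1961], E[r] = 1.1750, γ^t·E[r] = 0.481288, running G = 4.220288
t=5: π = [0.2248, 0.1785, 0.1974, 0.2030, 0.1964], E[r] = 1.1738, γ^t·E[r] = 0.384631, running G = 4.604919
t=6: π = [0.2247, 0.1785, 0.1974, 0.2030, 0.1964], E[r] = 1.1737, γ^t·E[r] = 0.307689, running G = 4.912607
t=7: π = [0.2247, 0.1785, 0.1974, 0.2030, 0.1964], E[r] = 1.1738, γ^t·E[r] = 0.246154, running G = 5.158761

G = 5.1588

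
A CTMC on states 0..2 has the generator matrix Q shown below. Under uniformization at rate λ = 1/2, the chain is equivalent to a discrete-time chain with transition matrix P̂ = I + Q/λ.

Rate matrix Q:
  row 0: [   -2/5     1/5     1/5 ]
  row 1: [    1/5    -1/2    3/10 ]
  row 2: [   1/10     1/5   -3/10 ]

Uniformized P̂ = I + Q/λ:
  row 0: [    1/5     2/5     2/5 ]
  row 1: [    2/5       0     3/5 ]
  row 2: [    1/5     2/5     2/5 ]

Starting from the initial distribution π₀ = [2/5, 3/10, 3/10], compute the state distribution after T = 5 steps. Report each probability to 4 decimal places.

t=0: π = [0.4000, 0.3000, 0.3000]
t=1: π = [0.2600, 0.2800, 0.4600]
t=2: π = [0.2560, 0.2880, 0.4560]
t=3: π = [0.2576, 0.2848, 0.4576]
t=4: π = [0.2570, 0.2861, 0.4570]
t=5: π = [0.2572, 0.2856, 0.4572]

π = [0.2572, 0.2856, 0.4572]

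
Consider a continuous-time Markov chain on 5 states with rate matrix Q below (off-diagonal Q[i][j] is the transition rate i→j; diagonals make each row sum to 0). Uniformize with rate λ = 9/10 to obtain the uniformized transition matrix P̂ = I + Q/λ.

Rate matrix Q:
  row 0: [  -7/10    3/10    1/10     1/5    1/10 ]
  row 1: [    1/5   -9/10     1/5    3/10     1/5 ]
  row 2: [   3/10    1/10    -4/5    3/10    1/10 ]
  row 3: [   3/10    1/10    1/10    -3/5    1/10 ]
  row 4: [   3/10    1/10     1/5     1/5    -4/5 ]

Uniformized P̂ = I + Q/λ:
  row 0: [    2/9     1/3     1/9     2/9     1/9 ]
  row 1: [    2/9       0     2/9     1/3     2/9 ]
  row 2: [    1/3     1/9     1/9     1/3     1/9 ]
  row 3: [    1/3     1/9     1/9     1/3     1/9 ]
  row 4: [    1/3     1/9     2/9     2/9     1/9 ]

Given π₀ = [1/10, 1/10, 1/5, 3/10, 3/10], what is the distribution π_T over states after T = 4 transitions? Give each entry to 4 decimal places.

π = [0.2845, 0.1567, 0.1428, 0.2875, 0.1284]

t=0: π = [0.1000, 0.1000, 0.2000, 0.3000, 0.3000]
t=1: π = [0.3111, 0.1222, 0.1556, 0.2889, 0.1222]
t=2: π = [0.2852, 0.1667, 0.1383, 0.2852, 0.1247]
t=3: π = [0.2831, 0.1560, 0.1435, 0.2878, 0.1296]
t=4: π = [0.2845, 0.1567, 0.1428, 0.2875, 0.1284]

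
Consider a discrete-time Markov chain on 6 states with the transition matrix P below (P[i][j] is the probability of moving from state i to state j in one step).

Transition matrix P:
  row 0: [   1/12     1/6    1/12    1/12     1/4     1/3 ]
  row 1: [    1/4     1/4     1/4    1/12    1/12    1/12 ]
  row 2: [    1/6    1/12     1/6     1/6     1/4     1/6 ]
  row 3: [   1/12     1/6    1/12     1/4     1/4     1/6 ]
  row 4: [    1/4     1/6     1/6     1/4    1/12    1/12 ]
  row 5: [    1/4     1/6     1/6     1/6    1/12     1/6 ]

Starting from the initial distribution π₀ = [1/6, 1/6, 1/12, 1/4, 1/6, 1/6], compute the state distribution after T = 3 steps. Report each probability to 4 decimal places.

t=0: π = [0.1667, 0.1667, 0.0833, 0.2500, 0.1667, 0.1667]
t=1: π = [0.1736, 0.1736, 0.1458, 0.1736, 0.1667, 0.1667]
t=2: π = [0.1800, 0.1690, 0.1522, 0.1661, 0.1655, 0.1672]
t=3: π = [0.1796, 0.1681, 0.1519, 0.1652, 0.1664, 0.1688]

π = [0.1796, 0.1681, 0.1519, 0.1652, 0.1664, 0.1688]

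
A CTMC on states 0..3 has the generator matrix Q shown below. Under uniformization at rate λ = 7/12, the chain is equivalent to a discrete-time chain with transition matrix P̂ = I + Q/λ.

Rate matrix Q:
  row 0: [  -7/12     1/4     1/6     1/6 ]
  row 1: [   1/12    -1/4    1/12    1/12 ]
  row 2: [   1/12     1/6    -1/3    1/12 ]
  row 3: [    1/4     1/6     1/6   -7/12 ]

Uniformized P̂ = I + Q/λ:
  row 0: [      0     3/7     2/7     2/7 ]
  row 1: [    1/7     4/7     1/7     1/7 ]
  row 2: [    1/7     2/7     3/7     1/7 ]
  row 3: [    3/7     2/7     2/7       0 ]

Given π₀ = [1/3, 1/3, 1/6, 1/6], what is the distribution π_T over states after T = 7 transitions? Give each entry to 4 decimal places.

t=0: π = [0.3333, 0.3333, 0.1667, 0.1667]
t=1: π = [0.1429, 0.4286, 0.2619, 0.1667]
t=2: π = [0.1701, 0.4286, 0.2619, 0.1395]
t=3: π = [0.1584, 0.4325, 0.2619, 0.1472]
t=4: π = [0.1623, 0.4319, 0.2613, 0.1445]
t=5: π = [0.1609, 0.4323, 0.2613, 0.1454]
t=6: π = [0.1614, 0.4322, 0.2613, 0.1451]
t=7: π = [0.1612, 0.4323, 0.2613, 0.1452]

π = [0.1612, 0.4323, 0.2613, 0.1452]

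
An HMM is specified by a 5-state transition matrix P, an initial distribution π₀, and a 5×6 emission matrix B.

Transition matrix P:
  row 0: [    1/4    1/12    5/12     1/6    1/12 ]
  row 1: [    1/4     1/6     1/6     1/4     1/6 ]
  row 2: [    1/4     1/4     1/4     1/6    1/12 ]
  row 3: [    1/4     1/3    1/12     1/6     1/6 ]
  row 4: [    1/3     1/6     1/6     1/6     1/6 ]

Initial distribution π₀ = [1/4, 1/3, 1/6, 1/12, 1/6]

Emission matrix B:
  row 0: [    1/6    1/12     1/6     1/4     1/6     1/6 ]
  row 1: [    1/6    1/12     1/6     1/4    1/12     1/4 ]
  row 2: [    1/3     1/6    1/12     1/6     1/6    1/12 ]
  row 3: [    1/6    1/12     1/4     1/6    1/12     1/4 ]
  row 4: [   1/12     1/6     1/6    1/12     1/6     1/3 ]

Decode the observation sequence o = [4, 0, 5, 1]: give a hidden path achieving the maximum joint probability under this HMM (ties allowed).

path = [0, 2, 0, 2]

t=0: δ = [4.167e-02, 2.778e-02, 2.778e-02, 6.944e-03, 2.778e-02]  (obs o_0=4)
t=1: δ = [1.736e-03, 1.157e-03, 5.787e-03, 1.157e-03, 3.858e-04]  ψ = [0, 2, 0, 0, 1]  (obs o_1=0)
t=2: δ = [2.411e-04, 3.617e-04, 1.206e-04, 2.411e-04, 1.608e-04]  ψ = [2, 2, 2, 2, 2]  (obs o_2=5)
t=3: δ = [7.535e-06, 6.698e-06, 1.674e-05, 7.535e-06, 1.005e-05]  ψ = [1, 3, 0, 1, 1]  (obs o_3=1)
backtrack: best end state = 2; path = [0, 2, 0, 2]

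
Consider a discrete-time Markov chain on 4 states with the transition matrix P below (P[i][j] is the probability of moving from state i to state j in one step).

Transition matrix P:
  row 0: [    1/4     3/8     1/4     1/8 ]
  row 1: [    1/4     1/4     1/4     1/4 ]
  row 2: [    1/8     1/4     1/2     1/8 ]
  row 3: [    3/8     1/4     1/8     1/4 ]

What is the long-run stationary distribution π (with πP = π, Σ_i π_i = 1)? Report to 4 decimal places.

Balance equations π_j = Σ_i π_i·P[i][j]:
  π_0 = 1/4·π_0 + 1/4·π_1 + 1/8·π_2 + 3/8·π_3
  π_1 = 3/8·π_0 + 1/4·π_1 + 1/4·π_2 + 1/4·π_3
  π_2 = 1/4·π_0 + 1/4·π_1 + 1/2·π_2 + 1/8·π_3
  normalize: π_0 + π_1 + π_2 + π_3 = 1
Solving the linear system gives exactly π = [90/383, 107/383, 116/383, 70/383].

π = [0.2350, 0.2794, 0.3029, 0.1828]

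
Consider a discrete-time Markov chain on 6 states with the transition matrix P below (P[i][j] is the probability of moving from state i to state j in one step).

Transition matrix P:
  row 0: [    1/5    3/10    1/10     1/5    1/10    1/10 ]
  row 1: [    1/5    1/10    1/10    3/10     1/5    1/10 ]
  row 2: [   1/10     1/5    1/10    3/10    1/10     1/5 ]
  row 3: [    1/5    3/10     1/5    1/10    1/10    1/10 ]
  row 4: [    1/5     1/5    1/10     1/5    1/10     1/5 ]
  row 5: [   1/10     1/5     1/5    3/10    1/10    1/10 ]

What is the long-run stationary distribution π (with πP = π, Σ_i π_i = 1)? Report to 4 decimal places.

Balance equations π_j = Σ_i π_i·P[i][j]:
  π_0 = 1/5·π_0 + 1/5·π_1 + 1/10·π_2 + 1/5·π_3 + 1/5·π_4 + 1/10·π_5
  π_1 = 3/10·π_0 + 1/10·π_1 + 1/5·π_2 + 3/10·π_3 + 1/5·π_4 + 1/5·π_5
  π_2 = 1/10·π_0 + 1/10·π_1 + 1/10·π_2 + 1/5·π_3 + 1/10·π_4 + 1/5·π_5
  π_3 = 1/5·π_0 + 3/10·π_1 + 3/10·π_2 + 1/10·π_3 + 1/5·π_4 + 3/10·π_5
  π_4 = 1/10·π_0 + 1/5·π_1 + 1/10·π_2 + 1/10·π_3 + 1/10·π_4 + 1/10·π_5
  normalize: π_0 + π_1 + π_2 + π_3 + π_4 + π_5 = 1
Solving the linear system gives exactly π = [2066/11879, 2591/11879, 2522/18667, 2677/11879, 1447/11879, 16424/130669].

π = [0.1739, 0.2181, 0.1351, 0.2254, 0.1218, 0.1257]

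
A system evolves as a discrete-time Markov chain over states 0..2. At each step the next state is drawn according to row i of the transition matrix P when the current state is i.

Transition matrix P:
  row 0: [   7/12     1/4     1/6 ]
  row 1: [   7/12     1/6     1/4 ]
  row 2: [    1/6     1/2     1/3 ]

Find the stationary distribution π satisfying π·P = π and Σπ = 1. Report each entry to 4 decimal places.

π = [0.4882, 0.2835, 0.2283]

Balance equations π_j = Σ_i π_i·P[i][j]:
  π_0 = 7/12·π_0 + 7/12·π_1 + 1/6·π_2
  π_1 = 1/4·π_0 + 1/6·π_1 + 1/2·π_2
  normalize: π_0 + π_1 + π_2 = 1
Solving the linear system gives exactly π = [62/127, 36/127, 29/127].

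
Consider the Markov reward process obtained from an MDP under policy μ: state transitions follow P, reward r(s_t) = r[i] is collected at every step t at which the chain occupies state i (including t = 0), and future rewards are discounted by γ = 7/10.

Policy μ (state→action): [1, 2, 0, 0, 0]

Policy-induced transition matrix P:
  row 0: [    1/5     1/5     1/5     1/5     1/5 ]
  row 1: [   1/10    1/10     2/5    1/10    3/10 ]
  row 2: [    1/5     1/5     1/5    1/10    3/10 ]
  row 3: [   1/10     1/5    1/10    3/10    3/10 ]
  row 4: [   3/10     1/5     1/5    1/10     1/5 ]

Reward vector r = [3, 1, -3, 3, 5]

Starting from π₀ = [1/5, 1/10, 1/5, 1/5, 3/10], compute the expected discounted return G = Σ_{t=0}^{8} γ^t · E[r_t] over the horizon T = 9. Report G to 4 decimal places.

t=0: π = [0.2000, 0.1000, 0.2000, 0.2000, 0.3000], E[r] = 2.2000, γ^t·E[r] = 2.200000, running G = 2.200000
t=1: π = [0.2000, 0.1900, 0.2000, 0.1600, 0.2500], E[r] = 1.9200, γ^t·E[r] = 1.344000, running G = 3.544000
t=2: π = [0.1900, 0.1810, 0.2220, 0.1520, 0.2550], E[r] = 1.8160, γ^t·E[r] = 0.889840, running G = 4.433840
t=3: π = [0.1922, 0.1819, 0.2210, 0.1494, 0.2555], E[r] = 1.8212, γ^t·E[r] = 0.624672, running G = 5.058512
t=4: π = [0.1924, 0.1818, 0.2214, 0.1491, 0.2552], E[r] = 1.8182, γ^t·E[r] = 0.436550, running G = 5.495061
t=5: π = [0.1924, 0.1818, 0.2215, 0.1491, 0.2552], E[r] = 1.8181, γ^t·E[r] = 0.305571, running G = 5.800633
t=6: π = [0.1924, 0.1818, 0.2215, 0.1491, 0.2552], E[r] = 1.8181, γ^t·E[r] = 0.213896, running G = 6.014529
t=7: π = [0.1924, 0.1818, 0.2215, 0.1491, 0.2552], E[r] = 1.8181, γ^t·E[r] = 0.149727, running G = 6.164256
t=8: π = [0.1924, 0.1818, 0.2215, 0.1491, 0.2552], E[r] = 1.8181, γ^t·E[r] = 0.104809, running G = 6.269064

G = 6.2691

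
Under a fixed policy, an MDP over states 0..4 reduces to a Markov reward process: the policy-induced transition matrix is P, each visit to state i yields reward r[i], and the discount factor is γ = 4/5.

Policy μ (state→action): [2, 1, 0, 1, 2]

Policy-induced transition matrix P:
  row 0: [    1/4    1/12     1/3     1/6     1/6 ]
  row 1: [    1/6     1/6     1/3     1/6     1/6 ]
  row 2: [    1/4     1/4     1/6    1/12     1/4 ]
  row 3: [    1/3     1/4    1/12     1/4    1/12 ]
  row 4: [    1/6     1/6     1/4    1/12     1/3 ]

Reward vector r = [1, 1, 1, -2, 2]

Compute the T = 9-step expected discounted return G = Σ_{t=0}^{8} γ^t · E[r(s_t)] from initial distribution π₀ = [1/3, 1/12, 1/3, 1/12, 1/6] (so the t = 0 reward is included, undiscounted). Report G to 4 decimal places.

t=0: π = [0.3333, 0.0833, 0.3333, 0.0833, 0.1667], E[r] = 0.9167, γ^t·E[r] = 0.916667, running G = 0.916667
t=1: π = [0.2361, 0.1736, 0.2431, 0.1319, 0.2153], E[r] = 0.8194, γ^t·E[r] = 0.655556, running G = 1.572222
t=2: π = [0.2286, 0.1782, 0.2419, 0.1395, 0.2118], E[r] = 0.7934, γ^t·E[r] = 0.507778, running G = 2.080000
t=3: π = [0.2291, 0.1794, 0.2405, 0.1405, 0.2105], E[r] = 0.7891, γ^t·E[r] = 0.404000, running G = 2.484000
t=4: π = [0.2292, 0.1793, 0.2406, 0.1408, 0.2101], E[r] = 0.7877, γ^t·E[r] = 0.322649, running G = 2.806649
t=5: π = [0.2293, 0.1793, 0.2405, 0.1408, 0.2100], E[r] = 0.7875, γ^t·E[r] = 0.258038, running G = 3.064686
t=6: π = [0.2293, 0.1793, 0.2405, 0.1409, 0.2100], E[r] = 0.7874, γ^t·E[r] = 0.206411, running G = 3.271097
t=7: π = [0.2293, 0.1793, 0.2405, 0.1409, 0.2100], E[r] = 0.7874, γ^t·E[r] = 0.165126, running G = 3.436223
t=8: π = [0.2293, 0.1793, 0.2405, 0.1409, 0.2100], E[r] = 0.7874, γ^t·E[r] = 0.132100, running G = 3.568323

G = 3.5683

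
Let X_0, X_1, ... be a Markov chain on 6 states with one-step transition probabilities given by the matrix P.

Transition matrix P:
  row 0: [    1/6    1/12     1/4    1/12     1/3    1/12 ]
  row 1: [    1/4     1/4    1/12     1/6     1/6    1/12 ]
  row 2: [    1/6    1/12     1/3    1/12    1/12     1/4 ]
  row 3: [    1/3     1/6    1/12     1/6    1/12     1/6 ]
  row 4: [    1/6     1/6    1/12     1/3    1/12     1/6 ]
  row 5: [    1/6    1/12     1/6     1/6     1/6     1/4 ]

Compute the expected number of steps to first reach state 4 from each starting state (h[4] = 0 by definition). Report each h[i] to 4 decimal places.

h = [4.8597, 5.6534, 6.3566, 6.0708, 0.0000, 5.8031]

First-step conditioning: h[4] = 0; for i ≠ 4, h[i] = 1 + Σ_k P[i][k]·h[k].
  h[0] = 1 + 1/6·h[0] + 1/12·h[1] + 1/4·h[2] + 1/12·h[3] + 1/12·h[5]
  h[1] = 1 + 1/4·h[0] + 1/4·h[1] + 1/12·h[2] + 1/6·h[3] + 1/12·h[5]
  h[2] = 1 + 1/6·h[0] + 1/12·h[1] + 1/3·h[2] + 1/12·h[3] + 1/4·h[5]
  h[3] = 1 + 1/3·h[0] + 1/6·h[1] + 1/12·h[2] + 1/6·h[3] + 1/6·h[5]
  h[5] = 1 + 1/6·h[0] + 1/12·h[1] + 1/6·h[2] + 1/6·h[3] + 1/4·h[5]
Solving the 5×5 linear system over states ≠ 4 gives exactly h = [24284/4997, 28250/4997, 31764/4997, 30336/4997, 0, 28998/4997] (h[4] = 0 is the target).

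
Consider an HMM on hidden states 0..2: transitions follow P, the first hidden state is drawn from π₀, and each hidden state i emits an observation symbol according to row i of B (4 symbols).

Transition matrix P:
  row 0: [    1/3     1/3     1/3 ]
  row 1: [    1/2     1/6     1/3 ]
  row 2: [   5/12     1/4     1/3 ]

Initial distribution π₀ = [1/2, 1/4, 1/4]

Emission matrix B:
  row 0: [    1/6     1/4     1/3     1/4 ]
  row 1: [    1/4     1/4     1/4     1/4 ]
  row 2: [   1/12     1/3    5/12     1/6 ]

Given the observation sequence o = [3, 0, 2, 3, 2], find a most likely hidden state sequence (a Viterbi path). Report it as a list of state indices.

path = [0, 1, 0, 1, 0]

t=0: δ = [1.250e-01, 6.250e-02, 4.167e-02]  (obs o_0=3)
t=1: δ = [6.944e-03, 1.042e-02, 3.472e-03]  ψ = [0, 0, 0]  (obs o_1=0)
t=2: δ = [1.736e-03, 5.787e-04, 1.447e-03]  ψ = [1, 0, 1]  (obs o_2=2)
t=3: δ = [1.507e-04, 1.447e-04, 9.645e-05]  ψ = [2, 0, 0]  (obs o_3=3)
t=4: δ = [2.411e-05, 1.256e-05, 2.093e-05]  ψ = [1, 0, 0]  (obs o_4=2)
backtrack: best end state = 0; path = [0, 1, 0, 1, 0]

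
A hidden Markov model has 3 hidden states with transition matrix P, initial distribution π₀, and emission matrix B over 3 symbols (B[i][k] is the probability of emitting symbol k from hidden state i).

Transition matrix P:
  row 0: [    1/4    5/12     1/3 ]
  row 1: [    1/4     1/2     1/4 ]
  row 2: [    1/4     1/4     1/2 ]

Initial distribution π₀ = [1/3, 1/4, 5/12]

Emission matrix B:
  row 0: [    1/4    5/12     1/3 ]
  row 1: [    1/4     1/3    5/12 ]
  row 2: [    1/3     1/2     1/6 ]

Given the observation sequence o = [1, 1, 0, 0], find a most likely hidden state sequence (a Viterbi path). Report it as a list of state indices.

t=0: δ = [1.389e-01, 8.333e-02, 2.083e-01]  (obs o_0=1)
t=1: δ = [2.170e-02, 1.929e-02, 5.208e-02]  ψ = [2, 0, 2]  (obs o_1=1)
t=2: δ = [3.255e-03, 3.255e-03, 8.681e-03]  ψ = [2, 2, 2]  (obs o_2=0)
t=3: δ = [5.425e-04, 5.425e-04, 1.447e-03]  ψ = [2, 2, 2]  (obs o_3=0)
backtrack: best end state = 2; path = [2, 2, 2, 2]

path = [2, 2, 2, 2]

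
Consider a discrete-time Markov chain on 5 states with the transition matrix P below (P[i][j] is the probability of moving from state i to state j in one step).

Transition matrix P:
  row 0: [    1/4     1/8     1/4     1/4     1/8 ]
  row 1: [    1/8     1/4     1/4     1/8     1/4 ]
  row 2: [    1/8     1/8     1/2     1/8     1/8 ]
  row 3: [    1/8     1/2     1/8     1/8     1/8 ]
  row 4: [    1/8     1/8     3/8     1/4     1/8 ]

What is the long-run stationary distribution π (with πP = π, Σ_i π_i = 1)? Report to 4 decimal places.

Balance equations π_j = Σ_i π_i·P[i][j]:
  π_0 = 1/4·π_0 + 1/8·π_1 + 1/8·π_2 + 1/8·π_3 + 1/8·π_4
  π_1 = 1/8·π_0 + 1/4·π_1 + 1/8·π_2 + 1/2·π_3 + 1/8·π_4
  π_2 = 1/4·π_0 + 1/4·π_1 + 1/2·π_2 + 1/8·π_3 + 3/8·π_4
  π_3 = 1/4·π_0 + 1/8·π_1 + 1/8·π_2 + 1/8·π_3 + 1/4·π_4
  normalize: π_0 + π_1 + π_2 + π_3 + π_4 = 1
Solving the linear system gives exactly π = [1/7, 661/3115, 1033/3115, 72/445, 472/3115].

π = [0.1429, 0.2122, 0.3316, 0.1618, 0.1515]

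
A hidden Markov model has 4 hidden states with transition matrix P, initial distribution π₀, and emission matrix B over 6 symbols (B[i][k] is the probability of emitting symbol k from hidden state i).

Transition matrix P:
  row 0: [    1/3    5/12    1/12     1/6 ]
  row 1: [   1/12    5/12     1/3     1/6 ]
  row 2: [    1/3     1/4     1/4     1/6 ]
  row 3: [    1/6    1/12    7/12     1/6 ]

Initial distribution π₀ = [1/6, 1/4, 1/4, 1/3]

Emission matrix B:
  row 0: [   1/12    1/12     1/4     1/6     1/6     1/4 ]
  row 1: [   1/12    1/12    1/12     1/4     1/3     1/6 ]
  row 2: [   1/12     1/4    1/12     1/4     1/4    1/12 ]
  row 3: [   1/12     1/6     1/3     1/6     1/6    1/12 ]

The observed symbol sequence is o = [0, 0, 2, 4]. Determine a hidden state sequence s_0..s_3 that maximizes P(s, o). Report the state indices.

path = [3, 2, 0, 1]

t=0: δ = [1.389e-02, 2.083e-02, 2.083e-02, 2.778e-02]  (obs o_0=0)
t=1: δ = [5.787e-04, 7.234e-04, 1.350e-03, 3.858e-04]  ψ = [2, 1, 3, 3]  (obs o_1=0)
t=2: δ = [1.125e-04, 2.813e-05, 2.813e-05, 7.502e-05]  ψ = [2, 2, 2, 2]  (obs o_2=2)
t=3: δ = [6.251e-06, 1.563e-05, 1.094e-05, 3.126e-06]  ψ = [0, 0, 3, 0]  (obs o_3=4)
backtrack: best end state = 1; path = [3, 2, 0, 1]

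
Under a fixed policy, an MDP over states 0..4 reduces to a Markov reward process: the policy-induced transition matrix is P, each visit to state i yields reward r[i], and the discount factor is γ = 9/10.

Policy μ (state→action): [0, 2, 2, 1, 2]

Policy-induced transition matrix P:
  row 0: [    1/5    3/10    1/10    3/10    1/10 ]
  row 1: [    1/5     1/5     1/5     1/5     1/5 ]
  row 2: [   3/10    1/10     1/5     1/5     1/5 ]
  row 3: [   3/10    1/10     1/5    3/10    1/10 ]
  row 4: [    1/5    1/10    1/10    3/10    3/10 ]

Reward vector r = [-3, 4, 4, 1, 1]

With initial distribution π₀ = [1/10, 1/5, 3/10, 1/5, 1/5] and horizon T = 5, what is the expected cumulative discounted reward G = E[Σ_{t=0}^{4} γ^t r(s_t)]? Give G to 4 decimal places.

t=0: π = [0.1000, 0.2000, 0.3000, 0.2000, 0.2000], E[r] = 2.1000, γ^t·E[r] = 2.100000, running G = 2.100000
t=1: π = [0.2500, 0.1400, 0.1700, 0.2500, 0.1900], E[r] = 0.9300, γ^t·E[r] = 0.837000, running G = 2.937000
t=2: π = [0.2420, 0.1640, 0.1560, 0.2690, 0.1690], E[r] = 0.9920, γ^t·E[r] = 0.803520, running G = 3.740520
t=3: π = [0.2425, 0.1648, 0.1589, 0.2680, 0.1658], E[r] = 1.0011, γ^t·E[r] = 0.729802, running G = 4.470322
t=4: π = [0.2427, 0.1650, 0.1592, 0.2676, 0.1655], E[r] = 1.0017, γ^t·E[r] = 0.657209, running G = 5.127531

G = 5.1275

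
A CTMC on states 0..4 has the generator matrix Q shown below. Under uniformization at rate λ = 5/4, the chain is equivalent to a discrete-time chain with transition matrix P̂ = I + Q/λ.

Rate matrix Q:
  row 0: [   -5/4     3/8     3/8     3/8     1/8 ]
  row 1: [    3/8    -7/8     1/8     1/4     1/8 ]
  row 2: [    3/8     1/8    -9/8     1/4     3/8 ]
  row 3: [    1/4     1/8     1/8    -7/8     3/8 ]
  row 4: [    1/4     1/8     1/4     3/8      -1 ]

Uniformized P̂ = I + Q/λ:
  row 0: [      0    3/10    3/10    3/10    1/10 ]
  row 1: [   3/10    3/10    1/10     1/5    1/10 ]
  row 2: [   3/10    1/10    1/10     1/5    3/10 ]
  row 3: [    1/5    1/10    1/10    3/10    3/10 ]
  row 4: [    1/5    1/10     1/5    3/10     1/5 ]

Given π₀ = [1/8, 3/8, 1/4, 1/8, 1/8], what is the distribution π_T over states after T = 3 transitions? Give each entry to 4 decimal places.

t=0: π = [0.1250, 0.3750, 0.2500, 0.1250, 0.1250]
t=1: π = [0.2375, 0.2000, 0.1375, 0.2375, 0.1875]
t=2: π = [0.1863, 0.1875, 0.1663, 0.2663, 0.1938]
t=3: π = [0.1981, 0.1748, 0.1566, 0.2646, 0.2059]

π = [0.1981, 0.1748, 0.1566, 0.2646, 0.2059]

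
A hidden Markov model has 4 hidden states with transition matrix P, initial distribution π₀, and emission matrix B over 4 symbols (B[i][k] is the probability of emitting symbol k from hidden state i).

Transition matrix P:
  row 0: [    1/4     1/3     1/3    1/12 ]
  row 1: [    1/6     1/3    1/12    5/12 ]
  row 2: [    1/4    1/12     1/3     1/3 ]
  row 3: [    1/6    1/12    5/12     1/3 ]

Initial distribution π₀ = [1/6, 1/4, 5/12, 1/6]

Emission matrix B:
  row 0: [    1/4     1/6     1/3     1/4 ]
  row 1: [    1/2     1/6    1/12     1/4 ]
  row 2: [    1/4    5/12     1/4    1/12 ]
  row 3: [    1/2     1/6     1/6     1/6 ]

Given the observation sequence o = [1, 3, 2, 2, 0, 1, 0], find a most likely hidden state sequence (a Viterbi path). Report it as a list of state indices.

path = [2, 3, 2, 2, 3, 2, 3]

t=0: δ = [2.778e-02, 4.167e-02, 1.736e-01, 2.778e-02]  (obs o_0=1)
t=1: δ = [1.085e-02, 3.617e-03, 4.823e-03, 9.645e-03]  ψ = [2, 2, 2, 2]  (obs o_1=3)
t=2: δ = [9.042e-04, 3.014e-04, 1.005e-03, 5.358e-04]  ψ = [0, 0, 3, 3]  (obs o_2=2)
t=3: δ = [8.372e-05, 2.512e-05, 8.372e-05, 5.582e-05]  ψ = [2, 0, 2, 2]  (obs o_3=2)
t=4: δ = [5.233e-06, 1.395e-05, 6.977e-06, 1.395e-05]  ψ = [0, 0, 0, 2]  (obs o_4=0)
t=5: δ = [3.876e-07, 7.752e-07, 2.423e-06, 9.690e-07]  ψ = [1, 1, 3, 1]  (obs o_5=1)
t=6: δ = [1.514e-07, 1.292e-07, 2.019e-07, 4.038e-07]  ψ = [2, 1, 2, 2]  (obs o_6=0)
backtrack: best end state = 3; path = [2, 3, 2, 2, 3, 2, 3]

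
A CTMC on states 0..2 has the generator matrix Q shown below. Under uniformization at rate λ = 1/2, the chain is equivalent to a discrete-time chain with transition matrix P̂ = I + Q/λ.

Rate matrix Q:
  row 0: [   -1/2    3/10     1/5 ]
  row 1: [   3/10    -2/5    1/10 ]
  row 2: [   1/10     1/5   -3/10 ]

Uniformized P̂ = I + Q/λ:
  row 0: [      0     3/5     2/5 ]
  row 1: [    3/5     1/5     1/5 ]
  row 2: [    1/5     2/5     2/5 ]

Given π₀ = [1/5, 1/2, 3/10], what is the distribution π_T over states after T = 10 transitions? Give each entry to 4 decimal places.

t=0: π = [0.2000, 0.5000, 0.3000]
t=1: π = [0.3600, 0.3400, 0.3000]
t=2: π = [0.2640, 0.4040, 0.3320]
t=3: π = [0.3088, 0.3720, 0.3192]
t=4: π = [0.2870, 0.3874, 0.3256]
t=5: π = [0.2975, 0.3799, 0.3225]
t=6: π = [0.2925, 0.3835, 0.3240]
t=7: π = [0.2949, 0.3818, 0.3233]
t=8: π = [0.2937, 0.3826, 0.3236]
t=9: π = [0.2943, 0.3822, 0.3235]
t=10: π = [0.2940, 0.3824, 0.3236]

π = [0.2940, 0.3824, 0.3236]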